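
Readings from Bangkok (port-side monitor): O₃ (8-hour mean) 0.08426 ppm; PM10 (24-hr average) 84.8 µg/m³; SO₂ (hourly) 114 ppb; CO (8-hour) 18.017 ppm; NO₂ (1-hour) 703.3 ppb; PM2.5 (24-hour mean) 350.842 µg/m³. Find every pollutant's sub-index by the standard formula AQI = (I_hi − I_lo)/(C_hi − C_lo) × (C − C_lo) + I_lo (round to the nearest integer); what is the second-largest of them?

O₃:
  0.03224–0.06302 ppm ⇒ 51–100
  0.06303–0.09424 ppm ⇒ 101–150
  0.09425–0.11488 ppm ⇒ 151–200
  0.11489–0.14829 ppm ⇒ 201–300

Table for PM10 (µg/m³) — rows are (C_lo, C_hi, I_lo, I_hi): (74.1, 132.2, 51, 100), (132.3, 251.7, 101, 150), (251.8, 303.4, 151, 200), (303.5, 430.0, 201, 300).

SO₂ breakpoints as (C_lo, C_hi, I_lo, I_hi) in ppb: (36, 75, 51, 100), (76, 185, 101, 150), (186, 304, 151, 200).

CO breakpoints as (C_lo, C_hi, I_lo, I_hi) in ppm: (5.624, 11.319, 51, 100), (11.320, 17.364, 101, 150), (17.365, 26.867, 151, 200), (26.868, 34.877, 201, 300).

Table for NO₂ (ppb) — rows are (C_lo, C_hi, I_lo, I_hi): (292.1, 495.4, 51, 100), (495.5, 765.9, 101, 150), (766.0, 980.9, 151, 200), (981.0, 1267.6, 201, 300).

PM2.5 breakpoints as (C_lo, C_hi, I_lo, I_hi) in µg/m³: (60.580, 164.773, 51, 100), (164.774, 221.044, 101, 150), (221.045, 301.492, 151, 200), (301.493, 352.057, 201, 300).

154

O₃: 0.08426 ∈ [0.06303, 0.09424] ↔ index [101, 150].
101 + (0.08426−0.06303)·(150−101)/(0.09424−0.06303) = 101 + 0.02123·49/0.03121 ≈ 134.33, so AQI = 134.
PM10: 84.8 lies in 74.1–132.2, so I_lo=51, I_hi=100, C_lo=74.1, C_hi=132.2.
(100−51)/(132.2−74.1) × (84.8−74.1) + 51 = 49/58.1 × 10.7 + 51 ≈ 60.02 → 60.
SO₂: row 76–185 (AQI 101–150). (150−101)·(114−76)/(185−76) + 101 = 49·38/109 + 101 ≈ 118.08 → 118.
CO: row 17.365–26.867 (AQI 151–200). (200−151)·(18.017−17.365)/(26.867−17.365) + 151 = 49·0.652/9.502 + 151 ≈ 154.36 → 154.
NO₂: 703.3 lies in 495.5–765.9, so I_lo=101, I_hi=150, C_lo=495.5, C_hi=765.9.
(150−101)/(765.9−495.5) × (703.3−495.5) + 101 = 49/270.4 × 207.8 + 101 ≈ 138.66 → 139.
PM2.5: 350.842 ∈ [301.493, 352.057] ↔ index [201, 300].
201 + (350.842−301.493)·(300−201)/(352.057−301.493) = 201 + 49.349·99/50.564 ≈ 297.62, so AQI = 298.
Sub-indices: O₃→134, PM10→60, SO₂→118, CO→154, NO₂→139, PM2.5→298. Ranked high→low: 298, 154, 139, 134, 118, 60. Second-highest sub-index = 154.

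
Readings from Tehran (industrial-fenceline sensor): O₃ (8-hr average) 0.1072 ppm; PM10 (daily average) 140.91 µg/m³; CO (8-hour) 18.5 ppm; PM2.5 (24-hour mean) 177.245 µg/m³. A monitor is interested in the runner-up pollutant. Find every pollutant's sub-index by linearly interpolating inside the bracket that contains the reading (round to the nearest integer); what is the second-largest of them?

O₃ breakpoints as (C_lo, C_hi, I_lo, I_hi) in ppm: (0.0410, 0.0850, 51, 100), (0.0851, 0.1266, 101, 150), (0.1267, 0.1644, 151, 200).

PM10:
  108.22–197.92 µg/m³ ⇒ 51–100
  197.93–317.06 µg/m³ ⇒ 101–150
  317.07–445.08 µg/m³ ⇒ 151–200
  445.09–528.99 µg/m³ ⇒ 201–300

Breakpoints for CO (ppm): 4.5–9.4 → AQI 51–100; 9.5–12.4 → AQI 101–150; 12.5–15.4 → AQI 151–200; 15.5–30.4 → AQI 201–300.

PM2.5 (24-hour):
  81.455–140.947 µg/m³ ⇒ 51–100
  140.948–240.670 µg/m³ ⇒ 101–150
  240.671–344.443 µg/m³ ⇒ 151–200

O₃: 0.1072 lies in 0.0851–0.1266, so I_lo=101, I_hi=150, C_lo=0.0851, C_hi=0.1266.
(150−101)/(0.1266−0.0851) × (0.1072−0.0851) + 101 = 49/0.0415 × 0.0221 + 101 ≈ 127.09 → 127.
PM10: 140.91 lies in 108.22–197.92, so I_lo=51, I_hi=100, C_lo=108.22, C_hi=197.92.
(100−51)/(197.92−108.22) × (140.91−108.22) + 51 = 49/89.70 × 32.69 + 51 ≈ 68.86 → 69.
CO: row 15.5–30.4 (AQI 201–300). (300−201)·(18.5−15.5)/(30.4−15.5) + 201 = 99·3.0/14.9 + 201 ≈ 220.93 → 221.
PM2.5: row 140.948–240.670 (AQI 101–150). (150−101)·(177.245−140.948)/(240.670−140.948) + 101 = 49·36.297/99.722 + 101 ≈ 118.84 → 119.
Sub-indices: O₃→127, PM10→69, CO→221, PM2.5→119. Ranked high→low: 221, 127, 119, 69. Second-highest sub-index = 127.

127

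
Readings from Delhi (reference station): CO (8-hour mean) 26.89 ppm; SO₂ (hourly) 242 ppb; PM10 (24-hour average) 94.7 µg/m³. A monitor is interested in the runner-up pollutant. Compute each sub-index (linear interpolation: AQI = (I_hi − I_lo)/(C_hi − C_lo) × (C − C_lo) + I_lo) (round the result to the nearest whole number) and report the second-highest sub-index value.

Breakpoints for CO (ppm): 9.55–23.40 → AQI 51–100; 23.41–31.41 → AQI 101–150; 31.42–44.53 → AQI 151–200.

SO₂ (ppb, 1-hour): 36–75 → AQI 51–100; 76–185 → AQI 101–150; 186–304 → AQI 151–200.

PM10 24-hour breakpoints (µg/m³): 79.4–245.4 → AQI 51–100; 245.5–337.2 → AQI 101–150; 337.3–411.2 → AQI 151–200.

CO: 26.89 lies in 23.41–31.41, so I_lo=101, I_hi=150, C_lo=23.41, C_hi=31.41.
(150−101)/(31.41−23.41) × (26.89−23.41) + 101 = 49/8.00 × 3.48 + 101 ≈ 122.32 → 122.
SO₂ 242: bracket 186–304 → index 151–200; slope 49/118, offset 56.
AQI = 151 + 49/118·56 ≈ 174.25 ⇒ 174.
PM10: row 79.4–245.4 (AQI 51–100). (100−51)·(94.7−79.4)/(245.4−79.4) + 51 = 49·15.3/166.0 + 51 ≈ 55.52 → 56.
Sub-indices: CO→122, SO₂→174, PM10→56. Ranked high→low: 174, 122, 56. Second-highest sub-index = 122.

122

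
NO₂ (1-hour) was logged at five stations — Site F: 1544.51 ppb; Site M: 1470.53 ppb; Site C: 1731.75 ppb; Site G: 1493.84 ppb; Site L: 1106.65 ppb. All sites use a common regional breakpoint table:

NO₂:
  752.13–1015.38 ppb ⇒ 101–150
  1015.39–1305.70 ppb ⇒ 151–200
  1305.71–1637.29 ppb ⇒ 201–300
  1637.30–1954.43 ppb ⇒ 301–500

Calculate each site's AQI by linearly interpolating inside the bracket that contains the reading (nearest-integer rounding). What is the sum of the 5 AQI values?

Site F 1544.51: bracket 1305.71–1637.29 → index 201–300; slope 99/331.58, offset 238.80.
AQI = 201 + 99/331.58·238.80 ≈ 272.30 ⇒ 272.
Site M: row 1305.71–1637.29 (AQI 201–300). (300−201)·(1470.53−1305.71)/(1637.29−1305.71) + 201 = 99·164.82/331.58 + 201 ≈ 250.21 → 250.
Site C: 1731.75 lies in 1637.30–1954.43, so I_lo=301, I_hi=500, C_lo=1637.30, C_hi=1954.43.
(500−301)/(1954.43−1637.30) × (1731.75−1637.30) + 301 = 199/317.13 × 94.45 + 301 ≈ 360.27 → 360.
Site G 1493.84: bracket 1305.71–1637.29 → index 201–300; slope 99/331.58, offset 188.13.
AQI = 201 + 99/331.58·188.13 ≈ 257.17 ⇒ 257.
Site L: 1106.65 lies in 1015.39–1305.70, so I_lo=151, I_hi=200, C_lo=1015.39, C_hi=1305.70.
(200−151)/(1305.70−1015.39) × (1106.65−1015.39) + 151 = 49/290.31 × 91.26 + 151 ≈ 166.40 → 166.
AQIs: Site F=272, Site M=250, Site C=360, Site G=257, Site L=166. Sum = 272 + 250 + 360 + 257 + 166 = 1305.

1305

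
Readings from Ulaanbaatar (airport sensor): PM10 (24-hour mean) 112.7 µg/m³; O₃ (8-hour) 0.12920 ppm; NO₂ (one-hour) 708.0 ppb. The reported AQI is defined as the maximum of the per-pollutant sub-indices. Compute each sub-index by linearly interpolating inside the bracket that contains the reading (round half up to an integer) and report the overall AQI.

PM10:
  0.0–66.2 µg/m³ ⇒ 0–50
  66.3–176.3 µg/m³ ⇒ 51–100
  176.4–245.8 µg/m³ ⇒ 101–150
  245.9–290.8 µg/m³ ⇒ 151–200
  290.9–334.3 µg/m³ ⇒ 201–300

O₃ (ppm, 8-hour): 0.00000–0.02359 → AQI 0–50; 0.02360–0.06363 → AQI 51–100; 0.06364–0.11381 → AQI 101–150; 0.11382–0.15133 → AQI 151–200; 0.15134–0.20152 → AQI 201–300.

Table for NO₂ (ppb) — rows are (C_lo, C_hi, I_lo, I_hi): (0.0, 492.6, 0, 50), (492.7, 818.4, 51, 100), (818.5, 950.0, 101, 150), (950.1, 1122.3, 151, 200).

PM10 112.7: bracket 66.3–176.3 → index 51–100; slope 49/110.0, offset 46.4.
AQI = 51 + 49/110.0·46.4 ≈ 71.67 ⇒ 72.
O₃: 0.12920 ∈ [0.11382, 0.15133] ↔ index [151, 200].
151 + (0.12920−0.11382)·(200−151)/(0.15133−0.11382) = 151 + 0.01538·49/0.03751 ≈ 171.09, so AQI = 171.
NO₂ 708.0: bracket 492.7–818.4 → index 51–100; slope 49/325.7, offset 215.3.
AQI = 51 + 49/325.7·215.3 ≈ 83.39 ⇒ 83.
Sub-indices: PM10→72, O₃→171, NO₂→83. Overall AQI = max = 171; dominant pollutant is O₃.

171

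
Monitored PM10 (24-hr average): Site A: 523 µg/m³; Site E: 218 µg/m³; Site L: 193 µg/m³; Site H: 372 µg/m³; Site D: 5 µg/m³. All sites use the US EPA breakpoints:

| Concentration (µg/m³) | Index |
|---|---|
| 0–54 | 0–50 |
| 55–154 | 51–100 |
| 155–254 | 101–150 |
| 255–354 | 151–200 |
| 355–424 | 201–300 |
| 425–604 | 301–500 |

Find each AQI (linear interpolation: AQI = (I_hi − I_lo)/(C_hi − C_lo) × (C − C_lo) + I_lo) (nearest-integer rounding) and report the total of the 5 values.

Site A: 523 ∈ [425, 604] ↔ index [301, 500].
301 + (523−425)·(500−301)/(604−425) = 301 + 98·199/179 ≈ 409.95, so AQI = 410.
Site E 218: bracket 155–254 → index 101–150; slope 49/99, offset 63.
AQI = 101 + 49/99·63 ≈ 132.18 ⇒ 132.
Site L 193: bracket 155–254 → index 101–150; slope 49/99, offset 38.
AQI = 101 + 49/99·38 ≈ 119.81 ⇒ 120.
Site H: 372 lies in 355–424, so I_lo=201, I_hi=300, C_lo=355, C_hi=424.
(300−201)/(424−355) × (372−355) + 201 = 99/69 × 17 + 201 ≈ 225.39 → 225.
Site D: 5 lies in 0–54, so I_lo=0, I_hi=50, C_lo=0, C_hi=54.
(50−0)/(54−0) × (5−0) + 0 = 50/54 × 5 + 0 ≈ 4.63 → 5.
AQIs: Site A=410, Site E=132, Site L=120, Site H=225, Site D=5. Sum = 410 + 132 + 120 + 225 + 5 = 892.

892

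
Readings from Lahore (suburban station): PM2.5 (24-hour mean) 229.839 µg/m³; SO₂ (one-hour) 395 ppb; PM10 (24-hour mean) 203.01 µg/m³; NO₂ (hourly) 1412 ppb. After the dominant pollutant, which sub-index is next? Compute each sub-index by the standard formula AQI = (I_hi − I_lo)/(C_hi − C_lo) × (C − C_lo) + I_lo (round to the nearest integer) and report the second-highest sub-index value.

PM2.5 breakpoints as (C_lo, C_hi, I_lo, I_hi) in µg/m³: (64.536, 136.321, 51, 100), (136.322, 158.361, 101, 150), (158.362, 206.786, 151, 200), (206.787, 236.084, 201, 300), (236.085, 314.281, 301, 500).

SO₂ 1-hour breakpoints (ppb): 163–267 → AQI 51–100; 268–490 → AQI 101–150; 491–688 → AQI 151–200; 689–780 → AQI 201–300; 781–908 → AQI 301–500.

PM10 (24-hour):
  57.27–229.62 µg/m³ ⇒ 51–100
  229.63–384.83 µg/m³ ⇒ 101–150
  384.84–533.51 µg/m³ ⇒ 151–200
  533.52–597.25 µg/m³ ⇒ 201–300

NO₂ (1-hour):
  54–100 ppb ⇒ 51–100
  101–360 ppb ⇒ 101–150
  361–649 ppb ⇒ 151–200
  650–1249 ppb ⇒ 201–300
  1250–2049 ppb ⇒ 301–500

PM2.5: 229.839 lies in 206.787–236.084, so I_lo=201, I_hi=300, C_lo=206.787, C_hi=236.084.
(300−201)/(236.084−206.787) × (229.839−206.787) + 201 = 99/29.297 × 23.052 + 201 ≈ 278.90 → 279.
SO₂: 395 ∈ [268, 490] ↔ index [101, 150].
101 + (395−268)·(150−101)/(490−268) = 101 + 127·49/222 ≈ 129.03, so AQI = 129.
PM10 203.01: bracket 57.27–229.62 → index 51–100; slope 49/172.35, offset 145.74.
AQI = 51 + 49/172.35·145.74 ≈ 92.43 ⇒ 92.
NO₂: 1412 ∈ [1250, 2049] ↔ index [301, 500].
301 + (1412−1250)·(500−301)/(2049−1250) = 301 + 162·199/799 ≈ 341.35, so AQI = 341.
Sub-indices: PM2.5→279, SO₂→129, PM10→92, NO₂→341. Ranked high→low: 341, 279, 129, 92. Second-highest sub-index = 279.

279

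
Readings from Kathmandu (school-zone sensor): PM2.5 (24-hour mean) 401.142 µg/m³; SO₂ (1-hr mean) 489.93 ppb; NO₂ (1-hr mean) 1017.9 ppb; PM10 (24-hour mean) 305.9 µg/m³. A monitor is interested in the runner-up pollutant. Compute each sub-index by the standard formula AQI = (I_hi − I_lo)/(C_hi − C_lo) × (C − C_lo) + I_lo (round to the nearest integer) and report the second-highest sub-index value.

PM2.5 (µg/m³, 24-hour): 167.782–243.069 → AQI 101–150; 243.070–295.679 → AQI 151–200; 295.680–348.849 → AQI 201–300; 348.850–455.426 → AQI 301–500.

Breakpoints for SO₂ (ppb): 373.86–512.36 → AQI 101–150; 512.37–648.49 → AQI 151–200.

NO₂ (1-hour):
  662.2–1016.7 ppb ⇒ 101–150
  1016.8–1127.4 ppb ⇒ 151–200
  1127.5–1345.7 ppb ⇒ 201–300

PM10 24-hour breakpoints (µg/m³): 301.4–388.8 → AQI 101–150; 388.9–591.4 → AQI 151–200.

PM2.5 401.142: bracket 348.850–455.426 → index 301–500; slope 199/106.576, offset 52.292.
AQI = 301 + 199/106.576·52.292 ≈ 398.64 ⇒ 399.
SO₂ 489.93: bracket 373.86–512.36 → index 101–150; slope 49/138.50, offset 116.07.
AQI = 101 + 49/138.50·116.07 ≈ 142.06 ⇒ 142.
NO₂ 1017.9: bracket 1016.8–1127.4 → index 151–200; slope 49/110.6, offset 1.1.
AQI = 151 + 49/110.6·1.1 ≈ 151.49 ⇒ 151.
PM10: row 301.4–388.8 (AQI 101–150). (150−101)·(305.9−301.4)/(388.8−301.4) + 101 = 49·4.5/87.4 + 101 ≈ 103.52 → 104.
Sub-indices: PM2.5→399, SO₂→142, NO₂→151, PM10→104. Ranked high→low: 399, 151, 142, 104. Second-highest sub-index = 151.

151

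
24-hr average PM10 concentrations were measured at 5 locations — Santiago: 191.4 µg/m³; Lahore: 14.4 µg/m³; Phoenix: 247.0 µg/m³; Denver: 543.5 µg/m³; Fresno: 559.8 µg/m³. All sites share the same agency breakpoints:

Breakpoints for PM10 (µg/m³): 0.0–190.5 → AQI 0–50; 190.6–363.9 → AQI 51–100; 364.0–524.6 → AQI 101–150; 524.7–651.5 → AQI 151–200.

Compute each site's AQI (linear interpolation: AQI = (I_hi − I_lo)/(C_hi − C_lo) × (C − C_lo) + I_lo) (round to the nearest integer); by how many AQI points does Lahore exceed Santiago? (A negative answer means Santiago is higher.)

-47

Santiago 191.4: bracket 190.6–363.9 → index 51–100; slope 49/173.3, offset 0.8.
AQI = 51 + 49/173.3·0.8 ≈ 51.23 ⇒ 51.
Lahore: 14.4 ∈ [0.0, 190.5] ↔ index [0, 50].
0 + (14.4−0.0)·(50−0)/(190.5−0.0) = 0 + 14.4·50/190.5 ≈ 3.78, so AQI = 4.
Phoenix 247.0: bracket 190.6–363.9 → index 51–100; slope 49/173.3, offset 56.4.
AQI = 51 + 49/173.3·56.4 ≈ 66.95 ⇒ 67.
Denver: 543.5 lies in 524.7–651.5, so I_lo=151, I_hi=200, C_lo=524.7, C_hi=651.5.
(200−151)/(651.5−524.7) × (543.5−524.7) + 151 = 49/126.8 × 18.8 + 151 ≈ 158.26 → 158.
Fresno: 559.8 lies in 524.7–651.5, so I_lo=151, I_hi=200, C_lo=524.7, C_hi=651.5.
(200−151)/(651.5−524.7) × (559.8−524.7) + 151 = 49/126.8 × 35.1 + 151 ≈ 164.56 → 165.
AQIs: Santiago=51, Lahore=4, Phoenix=67, Denver=158, Fresno=165. Lahore (4) − Santiago (51) = -47.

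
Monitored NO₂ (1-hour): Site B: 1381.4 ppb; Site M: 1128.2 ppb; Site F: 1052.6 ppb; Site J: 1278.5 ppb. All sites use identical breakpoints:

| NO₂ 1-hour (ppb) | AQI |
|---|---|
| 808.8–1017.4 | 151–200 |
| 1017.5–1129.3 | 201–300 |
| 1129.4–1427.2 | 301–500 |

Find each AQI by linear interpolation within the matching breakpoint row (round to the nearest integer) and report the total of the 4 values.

1401

Site B: 1381.4 ∈ [1129.4, 1427.2] ↔ index [301, 500].
301 + (1381.4−1129.4)·(500−301)/(1427.2−1129.4) = 301 + 252.0·199/297.8 ≈ 469.39, so AQI = 469.
Site M: 1128.2 lies in 1017.5–1129.3, so I_lo=201, I_hi=300, C_lo=1017.5, C_hi=1129.3.
(300−201)/(1129.3−1017.5) × (1128.2−1017.5) + 201 = 99/111.8 × 110.7 + 201 ≈ 299.03 → 299.
Site F 1052.6: bracket 1017.5–1129.3 → index 201–300; slope 99/111.8, offset 35.1.
AQI = 201 + 99/111.8·35.1 ≈ 232.08 ⇒ 232.
Site J: 1278.5 lies in 1129.4–1427.2, so I_lo=301, I_hi=500, C_lo=1129.4, C_hi=1427.2.
(500−301)/(1427.2−1129.4) × (1278.5−1129.4) + 301 = 199/297.8 × 149.1 + 301 ≈ 400.63 → 401.
AQIs: Site B=469, Site M=299, Site F=232, Site J=401. Sum = 469 + 299 + 232 + 401 = 1401.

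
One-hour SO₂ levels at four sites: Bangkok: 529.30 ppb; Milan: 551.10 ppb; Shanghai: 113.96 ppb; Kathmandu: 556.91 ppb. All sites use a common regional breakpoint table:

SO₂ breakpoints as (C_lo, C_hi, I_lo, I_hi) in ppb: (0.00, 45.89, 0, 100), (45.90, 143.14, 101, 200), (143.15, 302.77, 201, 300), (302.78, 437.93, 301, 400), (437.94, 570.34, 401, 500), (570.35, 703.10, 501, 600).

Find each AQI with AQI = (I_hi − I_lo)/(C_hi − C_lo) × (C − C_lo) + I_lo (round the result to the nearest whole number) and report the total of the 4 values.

Bangkok: 529.30 ∈ [437.94, 570.34] ↔ index [401, 500].
401 + (529.30−437.94)·(500−401)/(570.34−437.94) = 401 + 91.36·99/132.40 ≈ 469.31, so AQI = 469.
Milan: 551.10 ∈ [437.94, 570.34] ↔ index [401, 500].
401 + (551.10−437.94)·(500−401)/(570.34−437.94) = 401 + 113.16·99/132.40 ≈ 485.61, so AQI = 486.
Shanghai: 113.96 lies in 45.90–143.14, so I_lo=101, I_hi=200, C_lo=45.90, C_hi=143.14.
(200−101)/(143.14−45.90) × (113.96−45.90) + 101 = 99/97.24 × 68.06 + 101 ≈ 170.29 → 170.
Kathmandu: 556.91 lies in 437.94–570.34, so I_lo=401, I_hi=500, C_lo=437.94, C_hi=570.34.
(500−401)/(570.34−437.94) × (556.91−437.94) + 401 = 99/132.40 × 118.97 + 401 ≈ 489.96 → 490.
AQIs: Bangkok=469, Milan=486, Shanghai=170, Kathmandu=490. Sum = 469 + 486 + 170 + 490 = 1615.

1615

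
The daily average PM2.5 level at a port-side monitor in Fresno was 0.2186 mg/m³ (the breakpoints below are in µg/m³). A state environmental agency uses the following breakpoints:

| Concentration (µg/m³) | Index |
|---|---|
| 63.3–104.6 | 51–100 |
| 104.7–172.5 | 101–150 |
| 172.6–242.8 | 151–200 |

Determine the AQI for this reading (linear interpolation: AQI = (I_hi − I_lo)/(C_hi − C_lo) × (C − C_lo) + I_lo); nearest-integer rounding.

183

Convert: 0.2186 mg/m³ = 218.6 µg/m³.
PM2.5 218.6: bracket 172.6–242.8 → index 151–200; slope 49/70.2, offset 46.0.
AQI = 151 + 49/70.2·46.0 ≈ 183.11 ⇒ 183.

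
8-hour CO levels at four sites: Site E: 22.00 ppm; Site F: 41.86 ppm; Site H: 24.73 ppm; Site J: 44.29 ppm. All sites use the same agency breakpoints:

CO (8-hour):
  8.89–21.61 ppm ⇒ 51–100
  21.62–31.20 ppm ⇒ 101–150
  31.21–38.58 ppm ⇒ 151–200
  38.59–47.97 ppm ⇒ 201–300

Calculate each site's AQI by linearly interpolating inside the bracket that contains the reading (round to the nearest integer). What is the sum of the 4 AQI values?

Site E 22.00: bracket 21.62–31.20 → index 101–150; slope 49/9.58, offset 0.38.
AQI = 101 + 49/9.58·0.38 ≈ 102.94 ⇒ 103.
Site F: row 38.59–47.97 (AQI 201–300). (300−201)·(41.86−38.59)/(47.97−38.59) + 201 = 99·3.27/9.38 + 201 ≈ 235.51 → 236.
Site H 24.73: bracket 21.62–31.20 → index 101–150; slope 49/9.58, offset 3.11.
AQI = 101 + 49/9.58·3.11 ≈ 116.91 ⇒ 117.
Site J 44.29: bracket 38.59–47.97 → index 201–300; slope 99/9.38, offset 5.70.
AQI = 201 + 99/9.38·5.70 ≈ 261.16 ⇒ 261.
AQIs: Site E=103, Site F=236, Site H=117, Site J=261. Sum = 103 + 236 + 117 + 261 = 717.

717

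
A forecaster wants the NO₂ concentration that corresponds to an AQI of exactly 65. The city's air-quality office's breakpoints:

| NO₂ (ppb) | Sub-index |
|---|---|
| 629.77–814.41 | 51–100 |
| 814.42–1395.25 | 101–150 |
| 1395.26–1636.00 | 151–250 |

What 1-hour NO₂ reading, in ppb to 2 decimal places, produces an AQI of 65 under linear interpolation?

682.52

AQI 65 lies in the 51–100 band, which corresponds to 629.77–814.41 ppb.
C = 629.77 + (65−51)×(814.41−629.77)/(100−51) = 629.77 + 14×184.64/49 ≈ 682.5243 ppb → 682.52 ppb to 2 dp.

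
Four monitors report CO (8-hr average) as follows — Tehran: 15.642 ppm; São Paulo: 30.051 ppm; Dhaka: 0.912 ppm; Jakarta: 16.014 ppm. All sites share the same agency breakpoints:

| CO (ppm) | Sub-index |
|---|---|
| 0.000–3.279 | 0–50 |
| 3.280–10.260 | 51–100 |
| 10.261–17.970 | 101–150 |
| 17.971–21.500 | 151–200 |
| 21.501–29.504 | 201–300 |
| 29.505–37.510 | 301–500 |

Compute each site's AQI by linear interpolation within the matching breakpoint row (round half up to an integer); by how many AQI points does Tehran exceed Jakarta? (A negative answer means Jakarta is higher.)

-3

Tehran: 15.642 ∈ [10.261, 17.970] ↔ index [101, 150].
101 + (15.642−10.261)·(150−101)/(17.970−10.261) = 101 + 5.381·49/7.709 ≈ 135.20, so AQI = 135.
São Paulo 30.051: bracket 29.505–37.510 → index 301–500; slope 199/8.005, offset 0.546.
AQI = 301 + 199/8.005·0.546 ≈ 314.57 ⇒ 315.
Dhaka 0.912: bracket 0.000–3.279 → index 0–50; slope 50/3.279, offset 0.912.
AQI = 0 + 50/3.279·0.912 ≈ 13.91 ⇒ 14.
Jakarta: row 10.261–17.970 (AQI 101–150). (150−101)·(16.014−10.261)/(17.970−10.261) + 101 = 49·5.753/7.709 + 101 ≈ 137.57 → 138.
AQIs: Tehran=135, São Paulo=315, Dhaka=14, Jakarta=138. Tehran (135) − Jakarta (138) = -3.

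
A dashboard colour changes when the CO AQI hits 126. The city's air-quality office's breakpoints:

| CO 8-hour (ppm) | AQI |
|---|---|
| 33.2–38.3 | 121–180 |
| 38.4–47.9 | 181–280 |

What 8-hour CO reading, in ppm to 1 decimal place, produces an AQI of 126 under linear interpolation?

AQI 126 lies in the 121–180 band, which corresponds to 33.2–38.3 ppm.
C = 33.2 + (126−121)×(38.3−33.2)/(180−121) = 33.2 + 5×5.1/59 ≈ 33.632 ppm → 33.6 ppm to 1 dp.

33.6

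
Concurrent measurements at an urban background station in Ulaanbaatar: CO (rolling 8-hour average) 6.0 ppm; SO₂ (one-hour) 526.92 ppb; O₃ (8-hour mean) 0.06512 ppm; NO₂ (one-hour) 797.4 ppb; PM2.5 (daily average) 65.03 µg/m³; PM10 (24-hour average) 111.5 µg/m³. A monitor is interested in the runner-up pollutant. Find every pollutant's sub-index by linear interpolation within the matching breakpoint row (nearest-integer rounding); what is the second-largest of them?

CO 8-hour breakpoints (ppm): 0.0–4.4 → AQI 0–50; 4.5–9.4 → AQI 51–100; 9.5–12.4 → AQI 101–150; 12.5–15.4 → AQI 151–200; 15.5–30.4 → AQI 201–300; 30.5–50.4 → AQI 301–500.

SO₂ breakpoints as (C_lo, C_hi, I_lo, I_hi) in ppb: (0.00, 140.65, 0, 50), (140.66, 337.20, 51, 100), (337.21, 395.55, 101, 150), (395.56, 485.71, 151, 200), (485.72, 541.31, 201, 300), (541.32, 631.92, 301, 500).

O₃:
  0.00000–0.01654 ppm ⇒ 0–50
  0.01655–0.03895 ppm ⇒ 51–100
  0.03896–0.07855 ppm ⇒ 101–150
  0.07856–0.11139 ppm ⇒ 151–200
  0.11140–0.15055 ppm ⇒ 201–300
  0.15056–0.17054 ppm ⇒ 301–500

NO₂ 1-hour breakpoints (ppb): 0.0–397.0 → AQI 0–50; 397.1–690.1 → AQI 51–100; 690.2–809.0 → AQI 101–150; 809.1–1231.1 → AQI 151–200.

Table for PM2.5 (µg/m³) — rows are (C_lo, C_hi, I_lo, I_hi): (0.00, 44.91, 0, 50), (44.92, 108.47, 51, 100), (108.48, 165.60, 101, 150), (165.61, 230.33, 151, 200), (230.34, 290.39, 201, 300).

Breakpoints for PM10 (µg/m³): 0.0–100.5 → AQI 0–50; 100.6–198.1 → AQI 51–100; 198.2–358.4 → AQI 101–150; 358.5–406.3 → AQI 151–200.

145

CO: row 4.5–9.4 (AQI 51–100). (100−51)·(6.0−4.5)/(9.4−4.5) + 51 = 49·1.5/4.9 + 51 ≈ 66.00 → 66.
SO₂ 526.92: bracket 485.72–541.31 → index 201–300; slope 99/55.59, offset 41.20.
AQI = 201 + 99/55.59·41.20 ≈ 274.37 ⇒ 274.
O₃: 0.06512 lies in 0.03896–0.07855, so I_lo=101, I_hi=150, C_lo=0.03896, C_hi=0.07855.
(150−101)/(0.07855−0.03896) × (0.06512−0.03896) + 101 = 49/0.03959 × 0.02616 + 101 ≈ 133.38 → 133.
NO₂: 797.4 lies in 690.2–809.0, so I_lo=101, I_hi=150, C_lo=690.2, C_hi=809.0.
(150−101)/(809.0−690.2) × (797.4−690.2) + 101 = 49/118.8 × 107.2 + 101 ≈ 145.22 → 145.
PM2.5: 65.03 lies in 44.92–108.47, so I_lo=51, I_hi=100, C_lo=44.92, C_hi=108.47.
(100−51)/(108.47−44.92) × (65.03−44.92) + 51 = 49/63.55 × 20.11 + 51 ≈ 66.51 → 67.
PM10: row 100.6–198.1 (AQI 51–100). (100−51)·(111.5−100.6)/(198.1−100.6) + 51 = 49·10.9/97.5 + 51 ≈ 56.48 → 56.
Sub-indices: CO→66, SO₂→274, O₃→133, NO₂→145, PM2.5→67, PM10→56. Ranked high→low: 274, 145, 133, 67, 66, 56. Second-highest sub-index = 145.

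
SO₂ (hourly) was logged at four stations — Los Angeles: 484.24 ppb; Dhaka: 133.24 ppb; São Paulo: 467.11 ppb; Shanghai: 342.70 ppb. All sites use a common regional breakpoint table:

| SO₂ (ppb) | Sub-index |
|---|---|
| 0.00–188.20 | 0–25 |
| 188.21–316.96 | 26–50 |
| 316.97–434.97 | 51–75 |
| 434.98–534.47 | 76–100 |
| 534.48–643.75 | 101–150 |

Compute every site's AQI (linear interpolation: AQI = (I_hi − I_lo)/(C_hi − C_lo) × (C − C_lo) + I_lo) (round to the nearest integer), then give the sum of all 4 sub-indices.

Los Angeles: 484.24 lies in 434.98–534.47, so I_lo=76, I_hi=100, C_lo=434.98, C_hi=534.47.
(100−76)/(534.47−434.98) × (484.24−434.98) + 76 = 24/99.49 × 49.26 + 76 ≈ 87.88 → 88.
Dhaka: 133.24 lies in 0.00–188.20, so I_lo=0, I_hi=25, C_lo=0.00, C_hi=188.20.
(25−0)/(188.20−0.00) × (133.24−0.00) + 0 = 25/188.20 × 133.24 + 0 ≈ 17.70 → 18.
São Paulo: 467.11 lies in 434.98–534.47, so I_lo=76, I_hi=100, C_lo=434.98, C_hi=534.47.
(100−76)/(534.47−434.98) × (467.11−434.98) + 76 = 24/99.49 × 32.13 + 76 ≈ 83.75 → 84.
Shanghai: 342.70 lies in 316.97–434.97, so I_lo=51, I_hi=75, C_lo=316.97, C_hi=434.97.
(75−51)/(434.97−316.97) × (342.70−316.97) + 51 = 24/118.00 × 25.73 + 51 ≈ 56.23 → 56.
AQIs: Los Angeles=88, Dhaka=18, São Paulo=84, Shanghai=56. Sum = 88 + 18 + 84 + 56 = 246.

246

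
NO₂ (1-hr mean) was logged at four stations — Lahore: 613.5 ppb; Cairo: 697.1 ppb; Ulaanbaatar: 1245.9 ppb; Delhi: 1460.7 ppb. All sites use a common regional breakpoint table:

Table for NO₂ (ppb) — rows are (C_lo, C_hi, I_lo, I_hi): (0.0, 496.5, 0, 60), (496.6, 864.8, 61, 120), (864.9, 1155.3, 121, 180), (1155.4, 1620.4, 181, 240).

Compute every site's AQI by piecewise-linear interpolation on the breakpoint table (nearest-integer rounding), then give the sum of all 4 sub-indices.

585

Lahore: 613.5 lies in 496.6–864.8, so I_lo=61, I_hi=120, C_lo=496.6, C_hi=864.8.
(120−61)/(864.8−496.6) × (613.5−496.6) + 61 = 59/368.2 × 116.9 + 61 ≈ 79.73 → 80.
Cairo: row 496.6–864.8 (AQI 61–120). (120−61)·(697.1−496.6)/(864.8−496.6) + 61 = 59·200.5/368.2 + 61 ≈ 93.13 → 93.
Ulaanbaatar: 1245.9 ∈ [1155.4, 1620.4] ↔ index [181, 240].
181 + (1245.9−1155.4)·(240−181)/(1620.4−1155.4) = 181 + 90.5·59/465.0 ≈ 192.48, so AQI = 192.
Delhi 1460.7: bracket 1155.4–1620.4 → index 181–240; slope 59/465.0, offset 305.3.
AQI = 181 + 59/465.0·305.3 ≈ 219.74 ⇒ 220.
AQIs: Lahore=80, Cairo=93, Ulaanbaatar=192, Delhi=220. Sum = 80 + 93 + 192 + 220 = 585.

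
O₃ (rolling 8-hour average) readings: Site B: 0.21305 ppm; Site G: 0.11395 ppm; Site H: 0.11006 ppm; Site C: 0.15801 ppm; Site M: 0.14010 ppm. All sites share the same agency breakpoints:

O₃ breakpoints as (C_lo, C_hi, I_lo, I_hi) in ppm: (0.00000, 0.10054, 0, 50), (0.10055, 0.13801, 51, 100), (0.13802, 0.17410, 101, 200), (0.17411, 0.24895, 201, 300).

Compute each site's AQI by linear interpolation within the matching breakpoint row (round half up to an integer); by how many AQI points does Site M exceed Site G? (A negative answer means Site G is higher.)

38

Site B: 0.21305 lies in 0.17411–0.24895, so I_lo=201, I_hi=300, C_lo=0.17411, C_hi=0.24895.
(300−201)/(0.24895−0.17411) × (0.21305−0.17411) + 201 = 99/0.07484 × 0.03894 + 201 ≈ 252.51 → 253.
Site G: 0.11395 ∈ [0.10055, 0.13801] ↔ index [51, 100].
51 + (0.11395−0.10055)·(100−51)/(0.13801−0.10055) = 51 + 0.01340·49/0.03746 ≈ 68.53, so AQI = 69.
Site H: row 0.10055–0.13801 (AQI 51–100). (100−51)·(0.11006−0.10055)/(0.13801−0.10055) + 51 = 49·0.00951/0.03746 + 51 ≈ 63.44 → 63.
Site C: row 0.13802–0.17410 (AQI 101–200). (200−101)·(0.15801−0.13802)/(0.17410−0.13802) + 101 = 99·0.01999/0.03608 + 101 ≈ 155.85 → 156.
Site M 0.14010: bracket 0.13802–0.17410 → index 101–200; slope 99/0.03608, offset 0.00208.
AQI = 101 + 99/0.03608·0.00208 ≈ 106.71 ⇒ 107.
AQIs: Site B=253, Site G=69, Site H=63, Site C=156, Site M=107. Site M (107) − Site G (69) = 38.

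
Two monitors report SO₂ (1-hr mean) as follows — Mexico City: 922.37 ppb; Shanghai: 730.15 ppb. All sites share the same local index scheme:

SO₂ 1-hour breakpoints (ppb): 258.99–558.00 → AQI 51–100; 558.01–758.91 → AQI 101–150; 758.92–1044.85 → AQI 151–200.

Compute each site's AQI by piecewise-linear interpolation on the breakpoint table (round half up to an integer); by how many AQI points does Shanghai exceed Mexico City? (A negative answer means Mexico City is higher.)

-36

Mexico City: 922.37 lies in 758.92–1044.85, so I_lo=151, I_hi=200, C_lo=758.92, C_hi=1044.85.
(200−151)/(1044.85−758.92) × (922.37−758.92) + 151 = 49/285.93 × 163.45 + 151 ≈ 179.01 → 179.
Shanghai: 730.15 lies in 558.01–758.91, so I_lo=101, I_hi=150, C_lo=558.01, C_hi=758.91.
(150−101)/(758.91−558.01) × (730.15−558.01) + 101 = 49/200.90 × 172.14 + 101 ≈ 142.99 → 143.
AQIs: Mexico City=179, Shanghai=143. Shanghai (143) − Mexico City (179) = -36.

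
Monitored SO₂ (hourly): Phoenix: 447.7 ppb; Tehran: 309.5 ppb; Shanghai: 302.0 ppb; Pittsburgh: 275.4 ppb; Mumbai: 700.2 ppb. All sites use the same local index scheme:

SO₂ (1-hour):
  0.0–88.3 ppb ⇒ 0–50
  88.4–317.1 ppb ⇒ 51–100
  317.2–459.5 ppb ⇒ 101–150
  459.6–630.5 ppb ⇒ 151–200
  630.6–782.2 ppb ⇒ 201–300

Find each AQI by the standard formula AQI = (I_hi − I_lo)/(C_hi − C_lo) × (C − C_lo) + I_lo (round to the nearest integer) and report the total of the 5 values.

678

Phoenix: 447.7 ∈ [317.2, 459.5] ↔ index [101, 150].
101 + (447.7−317.2)·(150−101)/(459.5−317.2) = 101 + 130.5·49/142.3 ≈ 145.94, so AQI = 146.
Tehran: 309.5 lies in 88.4–317.1, so I_lo=51, I_hi=100, C_lo=88.4, C_hi=317.1.
(100−51)/(317.1−88.4) × (309.5−88.4) + 51 = 49/228.7 × 221.1 + 51 ≈ 98.37 → 98.
Shanghai: 302.0 lies in 88.4–317.1, so I_lo=51, I_hi=100, C_lo=88.4, C_hi=317.1.
(100−51)/(317.1−88.4) × (302.0−88.4) + 51 = 49/228.7 × 213.6 + 51 ≈ 96.76 → 97.
Pittsburgh 275.4: bracket 88.4–317.1 → index 51–100; slope 49/228.7, offset 187.0.
AQI = 51 + 49/228.7·187.0 ≈ 91.07 ⇒ 91.
Mumbai: row 630.6–782.2 (AQI 201–300). (300−201)·(700.2−630.6)/(782.2−630.6) + 201 = 99·69.6/151.6 + 201 ≈ 246.45 → 246.
AQIs: Phoenix=146, Tehran=98, Shanghai=97, Pittsburgh=91, Mumbai=246. Sum = 146 + 98 + 97 + 91 + 246 = 678.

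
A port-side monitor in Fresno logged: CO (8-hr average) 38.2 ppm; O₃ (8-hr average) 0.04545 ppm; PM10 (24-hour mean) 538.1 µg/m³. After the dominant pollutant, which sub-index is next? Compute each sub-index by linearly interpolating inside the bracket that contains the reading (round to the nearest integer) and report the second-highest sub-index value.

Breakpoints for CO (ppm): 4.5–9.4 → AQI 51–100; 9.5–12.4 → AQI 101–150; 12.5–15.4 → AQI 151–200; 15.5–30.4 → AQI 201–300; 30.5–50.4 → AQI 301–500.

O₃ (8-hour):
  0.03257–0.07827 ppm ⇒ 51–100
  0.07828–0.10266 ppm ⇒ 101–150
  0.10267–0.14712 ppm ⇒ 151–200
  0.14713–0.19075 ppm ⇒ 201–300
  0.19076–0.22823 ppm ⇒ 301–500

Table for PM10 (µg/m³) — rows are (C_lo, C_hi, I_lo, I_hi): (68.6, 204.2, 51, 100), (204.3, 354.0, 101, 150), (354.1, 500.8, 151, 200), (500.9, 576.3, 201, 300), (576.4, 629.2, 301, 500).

CO: 38.2 lies in 30.5–50.4, so I_lo=301, I_hi=500, C_lo=30.5, C_hi=50.4.
(500−301)/(50.4−30.5) × (38.2−30.5) + 301 = 199/19.9 × 7.7 + 301 ≈ 378.00 → 378.
O₃: row 0.03257–0.07827 (AQI 51–100). (100−51)·(0.04545−0.03257)/(0.07827−0.03257) + 51 = 49·0.01288/0.04570 + 51 ≈ 64.81 → 65.
PM10: 538.1 lies in 500.9–576.3, so I_lo=201, I_hi=300, C_lo=500.9, C_hi=576.3.
(300−201)/(576.3−500.9) × (538.1−500.9) + 201 = 99/75.4 × 37.2 + 201 ≈ 249.84 → 250.
Sub-indices: CO→378, O₃→65, PM10→250. Ranked high→low: 378, 250, 65. Second-highest sub-index = 250.

250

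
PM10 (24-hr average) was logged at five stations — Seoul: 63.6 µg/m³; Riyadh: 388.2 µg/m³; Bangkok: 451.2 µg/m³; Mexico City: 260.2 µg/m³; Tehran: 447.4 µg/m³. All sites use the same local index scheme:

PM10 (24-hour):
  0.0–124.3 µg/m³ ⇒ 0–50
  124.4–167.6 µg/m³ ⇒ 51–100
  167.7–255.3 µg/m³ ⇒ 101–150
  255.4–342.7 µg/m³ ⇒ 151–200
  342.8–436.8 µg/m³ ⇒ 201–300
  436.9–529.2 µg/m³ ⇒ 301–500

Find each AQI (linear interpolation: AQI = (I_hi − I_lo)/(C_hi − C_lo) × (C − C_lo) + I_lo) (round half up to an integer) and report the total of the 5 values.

Seoul: 63.6 ∈ [0.0, 124.3] ↔ index [0, 50].
0 + (63.6−0.0)·(50−0)/(124.3−0.0) = 0 + 63.6·50/124.3 ≈ 25.58, so AQI = 26.
Riyadh 388.2: bracket 342.8–436.8 → index 201–300; slope 99/94.0, offset 45.4.
AQI = 201 + 99/94.0·45.4 ≈ 248.81 ⇒ 249.
Bangkok: 451.2 ∈ [436.9, 529.2] ↔ index [301, 500].
301 + (451.2−436.9)·(500−301)/(529.2−436.9) = 301 + 14.3·199/92.3 ≈ 331.83, so AQI = 332.
Mexico City: 260.2 ∈ [255.4, 342.7] ↔ index [151, 200].
151 + (260.2−255.4)·(200−151)/(342.7−255.4) = 151 + 4.8·49/87.3 ≈ 153.69, so AQI = 154.
Tehran 447.4: bracket 436.9–529.2 → index 301–500; slope 199/92.3, offset 10.5.
AQI = 301 + 199/92.3·10.5 ≈ 323.64 ⇒ 324.
AQIs: Seoul=26, Riyadh=249, Bangkok=332, Mexico City=154, Tehran=324. Sum = 26 + 249 + 332 + 154 + 324 = 1085.

1085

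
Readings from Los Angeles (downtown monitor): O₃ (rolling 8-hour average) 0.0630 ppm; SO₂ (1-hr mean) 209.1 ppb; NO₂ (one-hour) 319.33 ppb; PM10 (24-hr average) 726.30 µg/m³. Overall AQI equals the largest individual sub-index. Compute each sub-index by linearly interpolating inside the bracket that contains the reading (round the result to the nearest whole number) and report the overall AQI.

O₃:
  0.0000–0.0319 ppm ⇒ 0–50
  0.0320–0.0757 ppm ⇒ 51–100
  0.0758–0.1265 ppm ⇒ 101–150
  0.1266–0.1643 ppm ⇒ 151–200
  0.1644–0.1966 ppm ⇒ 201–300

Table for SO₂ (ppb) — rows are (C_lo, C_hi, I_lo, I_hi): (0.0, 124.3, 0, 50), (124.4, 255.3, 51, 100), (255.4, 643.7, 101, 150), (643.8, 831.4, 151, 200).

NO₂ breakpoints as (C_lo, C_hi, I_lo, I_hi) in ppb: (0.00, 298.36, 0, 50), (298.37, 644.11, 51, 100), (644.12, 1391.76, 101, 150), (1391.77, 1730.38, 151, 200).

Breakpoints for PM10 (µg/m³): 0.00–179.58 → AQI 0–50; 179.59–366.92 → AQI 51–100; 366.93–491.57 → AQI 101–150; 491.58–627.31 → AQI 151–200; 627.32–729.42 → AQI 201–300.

O₃: 0.0630 ∈ [0.0320, 0.0757] ↔ index [51, 100].
51 + (0.0630−0.0320)·(100−51)/(0.0757−0.0320) = 51 + 0.0310·49/0.0437 ≈ 85.76, so AQI = 86.
SO₂ 209.1: bracket 124.4–255.3 → index 51–100; slope 49/130.9, offset 84.7.
AQI = 51 + 49/130.9·84.7 ≈ 82.71 ⇒ 83.
NO₂ 319.33: bracket 298.37–644.11 → index 51–100; slope 49/345.74, offset 20.96.
AQI = 51 + 49/345.74·20.96 ≈ 53.97 ⇒ 54.
PM10: 726.30 lies in 627.32–729.42, so I_lo=201, I_hi=300, C_lo=627.32, C_hi=729.42.
(300−201)/(729.42−627.32) × (726.30−627.32) + 201 = 99/102.10 × 98.98 + 201 ≈ 296.97 → 297.
Sub-indices: O₃→86, SO₂→83, NO₂→54, PM10→297. Overall AQI = max = 297; dominant pollutant is PM10.
AQI 297: Very Unhealthy.

297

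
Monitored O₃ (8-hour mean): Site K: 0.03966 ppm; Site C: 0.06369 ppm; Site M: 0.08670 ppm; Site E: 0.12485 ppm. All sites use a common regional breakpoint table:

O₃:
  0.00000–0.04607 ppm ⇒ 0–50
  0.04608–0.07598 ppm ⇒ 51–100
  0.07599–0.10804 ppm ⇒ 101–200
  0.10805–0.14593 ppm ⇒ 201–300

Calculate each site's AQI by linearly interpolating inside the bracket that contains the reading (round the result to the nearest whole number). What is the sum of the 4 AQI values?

502

Site K: 0.03966 lies in 0.00000–0.04607, so I_lo=0, I_hi=50, C_lo=0.00000, C_hi=0.04607.
(50−0)/(0.04607−0.00000) × (0.03966−0.00000) + 0 = 50/0.04607 × 0.03966 + 0 ≈ 43.04 → 43.
Site C: 0.06369 ∈ [0.04608, 0.07598] ↔ index [51, 100].
51 + (0.06369−0.04608)·(100−51)/(0.07598−0.04608) = 51 + 0.01761·49/0.02990 ≈ 79.86, so AQI = 80.
Site M: 0.08670 lies in 0.07599–0.10804, so I_lo=101, I_hi=200, C_lo=0.07599, C_hi=0.10804.
(200−101)/(0.10804−0.07599) × (0.08670−0.07599) + 101 = 99/0.03205 × 0.01071 + 101 ≈ 134.08 → 134.
Site E: row 0.10805–0.14593 (AQI 201–300). (300−201)·(0.12485−0.10805)/(0.14593−0.10805) + 201 = 99·0.01680/0.03788 + 201 ≈ 244.91 → 245.
AQIs: Site K=43, Site C=80, Site M=134, Site E=245. Sum = 43 + 80 + 134 + 245 = 502.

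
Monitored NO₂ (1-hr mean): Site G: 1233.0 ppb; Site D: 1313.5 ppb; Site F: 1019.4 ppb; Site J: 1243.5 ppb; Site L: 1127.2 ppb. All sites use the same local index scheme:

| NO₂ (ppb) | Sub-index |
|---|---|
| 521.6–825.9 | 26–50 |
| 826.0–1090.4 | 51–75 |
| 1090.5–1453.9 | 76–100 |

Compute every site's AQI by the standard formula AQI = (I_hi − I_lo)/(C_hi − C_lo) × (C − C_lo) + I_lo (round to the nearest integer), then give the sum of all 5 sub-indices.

409

Site G: 1233.0 lies in 1090.5–1453.9, so I_lo=76, I_hi=100, C_lo=1090.5, C_hi=1453.9.
(100−76)/(1453.9−1090.5) × (1233.0−1090.5) + 76 = 24/363.4 × 142.5 + 76 ≈ 85.41 → 85.
Site D 1313.5: bracket 1090.5–1453.9 → index 76–100; slope 24/363.4, offset 223.0.
AQI = 76 + 24/363.4·223.0 ≈ 90.73 ⇒ 91.
Site F: row 826.0–1090.4 (AQI 51–75). (75−51)·(1019.4−826.0)/(1090.4−826.0) + 51 = 24·193.4/264.4 + 51 ≈ 68.56 → 69.
Site J: 1243.5 ∈ [1090.5, 1453.9] ↔ index [76, 100].
76 + (1243.5−1090.5)·(100−76)/(1453.9−1090.5) = 76 + 153.0·24/363.4 ≈ 86.10, so AQI = 86.
Site L 1127.2: bracket 1090.5–1453.9 → index 76–100; slope 24/363.4, offset 36.7.
AQI = 76 + 24/363.4·36.7 ≈ 78.42 ⇒ 78.
AQIs: Site G=85, Site D=91, Site F=69, Site J=86, Site L=78. Sum = 85 + 91 + 69 + 86 + 78 = 409.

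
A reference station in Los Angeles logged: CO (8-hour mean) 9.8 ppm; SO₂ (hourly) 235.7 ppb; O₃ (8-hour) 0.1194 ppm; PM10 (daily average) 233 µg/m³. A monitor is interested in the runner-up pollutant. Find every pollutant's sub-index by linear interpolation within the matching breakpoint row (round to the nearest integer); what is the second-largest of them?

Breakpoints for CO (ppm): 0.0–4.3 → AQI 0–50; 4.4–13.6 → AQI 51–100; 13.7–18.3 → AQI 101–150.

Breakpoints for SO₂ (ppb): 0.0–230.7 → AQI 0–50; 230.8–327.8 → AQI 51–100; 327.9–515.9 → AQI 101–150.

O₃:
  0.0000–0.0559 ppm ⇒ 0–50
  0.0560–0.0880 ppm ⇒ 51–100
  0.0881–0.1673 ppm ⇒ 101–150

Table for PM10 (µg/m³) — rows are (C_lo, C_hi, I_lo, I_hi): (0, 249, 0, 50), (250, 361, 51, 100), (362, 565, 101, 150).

CO: 9.8 ∈ [4.4, 13.6] ↔ index [51, 100].
51 + (9.8−4.4)·(100−51)/(13.6−4.4) = 51 + 5.4·49/9.2 ≈ 79.76, so AQI = 80.
SO₂: row 230.8–327.8 (AQI 51–100). (100−51)·(235.7−230.8)/(327.8−230.8) + 51 = 49·4.9/97.0 + 51 ≈ 53.48 → 53.
O₃: row 0.0881–0.1673 (AQI 101–150). (150−101)·(0.1194−0.0881)/(0.1673−0.0881) + 101 = 49·0.0313/0.0792 + 101 ≈ 120.36 → 120.
PM10: 233 ∈ [0, 249] ↔ index [0, 50].
0 + (233−0)·(50−0)/(249−0) = 0 + 233·50/249 ≈ 46.79, so AQI = 47.
Sub-indices: CO→80, SO₂→53, O₃→120, PM10→47. Ranked high→low: 120, 80, 53, 47. Second-highest sub-index = 80.

80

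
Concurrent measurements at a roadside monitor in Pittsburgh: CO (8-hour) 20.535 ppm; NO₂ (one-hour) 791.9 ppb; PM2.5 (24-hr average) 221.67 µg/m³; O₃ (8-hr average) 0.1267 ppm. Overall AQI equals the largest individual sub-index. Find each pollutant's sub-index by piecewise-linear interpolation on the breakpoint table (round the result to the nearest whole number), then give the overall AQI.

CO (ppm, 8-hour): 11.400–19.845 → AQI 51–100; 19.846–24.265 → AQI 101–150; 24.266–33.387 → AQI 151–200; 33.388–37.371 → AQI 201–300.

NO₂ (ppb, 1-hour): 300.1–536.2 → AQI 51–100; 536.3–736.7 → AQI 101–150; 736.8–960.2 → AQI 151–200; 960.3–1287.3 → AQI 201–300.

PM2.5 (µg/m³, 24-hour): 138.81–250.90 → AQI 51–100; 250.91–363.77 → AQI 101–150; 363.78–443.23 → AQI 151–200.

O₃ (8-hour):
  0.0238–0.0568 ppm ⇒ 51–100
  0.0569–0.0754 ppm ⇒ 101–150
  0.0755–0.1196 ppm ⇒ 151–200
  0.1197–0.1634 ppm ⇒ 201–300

217

CO: 20.535 ∈ [19.846, 24.265] ↔ index [101, 150].
101 + (20.535−19.846)·(150−101)/(24.265−19.846) = 101 + 0.689·49/4.419 ≈ 108.64, so AQI = 109.
NO₂: row 736.8–960.2 (AQI 151–200). (200−151)·(791.9−736.8)/(960.2−736.8) + 151 = 49·55.1/223.4 + 151 ≈ 163.09 → 163.
PM2.5: 221.67 lies in 138.81–250.90, so I_lo=51, I_hi=100, C_lo=138.81, C_hi=250.90.
(100−51)/(250.90−138.81) × (221.67−138.81) + 51 = 49/112.09 × 82.86 + 51 ≈ 87.22 → 87.
O₃: 0.1267 ∈ [0.1197, 0.1634] ↔ index [201, 300].
201 + (0.1267−0.1197)·(300−201)/(0.1634−0.1197) = 201 + 0.0070·99/0.0437 ≈ 216.86, so AQI = 217.
Sub-indices: CO→109, NO₂→163, PM2.5→87, O₃→217. Overall AQI = max = 217; dominant pollutant is O₃.
AQI 217: Very Unhealthy.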